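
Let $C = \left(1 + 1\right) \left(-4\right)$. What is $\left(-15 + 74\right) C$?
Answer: $-472$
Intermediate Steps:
$C = -8$ ($C = 2 \left(-4\right) = -8$)
$\left(-15 + 74\right) C = \left(-15 + 74\right) \left(-8\right) = 59 \left(-8\right) = -472$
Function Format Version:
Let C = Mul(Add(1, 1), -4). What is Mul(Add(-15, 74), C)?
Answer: -472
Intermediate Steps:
C = -8 (C = Mul(2, -4) = -8)
Mul(Add(-15, 74), C) = Mul(Add(-15, 74), -8) = Mul(59, -8) = -472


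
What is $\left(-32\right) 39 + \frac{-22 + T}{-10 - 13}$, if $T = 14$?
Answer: $- \frac{28696}{23} \approx -1247.7$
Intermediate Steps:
$\left(-32\right) 39 + \frac{-22 + T}{-10 - 13} = \left(-32\right) 39 + \frac{-22 + 14}{-10 - 13} = -1248 - \frac{8}{-23} = -1248 - - \frac{8}{23} = -1248 + \frac{8}{23} = - \frac{28696}{23}$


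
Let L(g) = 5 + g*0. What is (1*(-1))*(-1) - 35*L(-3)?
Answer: -174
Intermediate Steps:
L(g) = 5 (L(g) = 5 + 0 = 5)
(1*(-1))*(-1) - 35*L(-3) = (1*(-1))*(-1) - 35*5 = -1*(-1) - 175 = 1 - 175 = -174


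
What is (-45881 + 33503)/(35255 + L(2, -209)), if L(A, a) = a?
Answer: -2063/5841 ≈ -0.35319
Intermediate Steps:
(-45881 + 33503)/(35255 + L(2, -209)) = (-45881 + 33503)/(35255 - 209) = -12378/35046 = -12378*1/35046 = -2063/5841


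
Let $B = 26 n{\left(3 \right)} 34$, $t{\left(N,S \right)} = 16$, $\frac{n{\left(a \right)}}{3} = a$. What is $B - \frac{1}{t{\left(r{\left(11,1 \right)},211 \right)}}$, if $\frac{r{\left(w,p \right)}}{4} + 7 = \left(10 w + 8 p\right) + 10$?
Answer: $\frac{127295}{16} \approx 7955.9$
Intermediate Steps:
$r{\left(w,p \right)} = 12 + 32 p + 40 w$ ($r{\left(w,p \right)} = -28 + 4 \left(\left(10 w + 8 p\right) + 10\right) = -28 + 4 \left(\left(8 p + 10 w\right) + 10\right) = -28 + 4 \left(10 + 8 p + 10 w\right) = -28 + \left(40 + 32 p + 40 w\right) = 12 + 32 p + 40 w$)
$n{\left(a \right)} = 3 a$
$B = 7956$ ($B = 26 \cdot 3 \cdot 3 \cdot 34 = 26 \cdot 9 \cdot 34 = 234 \cdot 34 = 7956$)
$B - \frac{1}{t{\left(r{\left(11,1 \right)},211 \right)}} = 7956 - \frac{1}{16} = \frac{127295}{16}$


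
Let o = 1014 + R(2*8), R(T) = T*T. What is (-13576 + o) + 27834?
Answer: 15528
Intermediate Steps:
R(T) = T**2
o = 1270 (o = 1014 + (2*8)**2 = 1014 + 16**2 = 1014 + 256 = 1270)
(-13576 + o) + 27834 = (-13576 + 1270) + 27834 = -12306 + 27834 = 15528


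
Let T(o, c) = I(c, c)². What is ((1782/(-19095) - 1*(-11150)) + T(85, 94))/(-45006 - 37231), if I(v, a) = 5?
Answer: -71128281/523438505 ≈ -0.13589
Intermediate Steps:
T(o, c) = 25 (T(o, c) = 5² = 25)
((1782/(-19095) - 1*(-11150)) + T(85, 94))/(-45006 - 37231) = ((1782/(-19095) - 1*(-11150)) + 25)/(-45006 - 37231) = ((1782*(-1/19095) + 11150) + 25)/(-82237) = ((-594/6365 + 11150) + 25)*(-1/82237) = (70969156/6365 + 25)*(-1/82237) = (71128281/6365)*(-1/82237) = -71128281/523438505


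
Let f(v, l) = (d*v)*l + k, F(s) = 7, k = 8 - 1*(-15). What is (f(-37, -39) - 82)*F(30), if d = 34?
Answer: 343021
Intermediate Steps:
k = 23 (k = 8 + 15 = 23)
f(v, l) = 23 + 34*l*v (f(v, l) = (34*v)*l + 23 = 34*l*v + 23 = 23 + 34*l*v)
(f(-37, -39) - 82)*F(30) = ((23 + 34*(-39)*(-37)) - 82)*7 = ((23 + 49062) - 82)*7 = (49085 - 82)*7 = 49003*7 = 343021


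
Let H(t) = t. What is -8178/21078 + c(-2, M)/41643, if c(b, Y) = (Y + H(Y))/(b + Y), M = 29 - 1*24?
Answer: -56747699/146291859 ≈ -0.38791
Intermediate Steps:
M = 5 (M = 29 - 24 = 5)
c(b, Y) = 2*Y/(Y + b) (c(b, Y) = (Y + Y)/(b + Y) = (2*Y)/(Y + b) = 2*Y/(Y + b))
-8178/21078 + c(-2, M)/41643 = -8178/21078 + (2*5/(5 - 2))/41643 = -8178*1/21078 + (2*5/3)*(1/41643) = -1363/3513 + (2*5*(⅓))*(1/41643) = -1363/3513 + (10/3)*(1/41643) = -1363/3513 + 10/124929 = -56747699/146291859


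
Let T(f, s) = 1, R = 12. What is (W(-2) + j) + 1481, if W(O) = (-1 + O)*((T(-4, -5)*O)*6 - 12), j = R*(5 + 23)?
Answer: 1889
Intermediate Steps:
j = 336 (j = 12*(5 + 23) = 12*28 = 336)
W(O) = (-1 + O)*(-12 + 6*O) (W(O) = (-1 + O)*((1*O)*6 - 12) = (-1 + O)*(O*6 - 12) = (-1 + O)*(6*O - 12) = (-1 + O)*(-12 + 6*O))
(W(-2) + j) + 1481 = ((12 - 18*(-2) + 6*(-2)²) + 336) + 1481 = ((12 + 36 + 6*4) + 336) + 1481 = ((12 + 36 + 24) + 336) + 1481 = (72 + 336) + 1481 = 408 + 1481 = 1889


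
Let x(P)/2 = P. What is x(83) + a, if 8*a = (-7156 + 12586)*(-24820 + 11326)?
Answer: -18317773/2 ≈ -9.1589e+6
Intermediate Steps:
x(P) = 2*P
a = -18318105/2 (a = ((-7156 + 12586)*(-24820 + 11326))/8 = (5430*(-13494))/8 = (⅛)*(-73272420) = -18318105/2 ≈ -9.1591e+6)
x(83) + a = 2*83 - 18318105/2 = 166 - 18318105/2 = -18317773/2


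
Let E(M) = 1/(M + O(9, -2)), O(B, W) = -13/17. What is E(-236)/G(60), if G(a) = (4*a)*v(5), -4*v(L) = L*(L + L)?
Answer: 17/12075000 ≈ 1.4079e-6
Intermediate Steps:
v(L) = -L²/2 (v(L) = -L*(L + L)/4 = -L*2*L/4 = -L²/2)
O(B, W) = -13/17 (O(B, W) = -13*1/17 = -13/17)
E(M) = 1/(-13/17 + M) (E(M) = 1/(M - 13/17) = 1/(-13/17 + M))
G(a) = -50*a (G(a) = (4*a)*(-½*5²) = (4*a)*(-½*25) = (4*a)*(-25/2) = -50*a)
E(-236)/G(60) = (17/(-13 + 17*(-236)))/((-50*60)) = (17/(-13 - 4012))/(-3000) = (17/(-4025))*(-1/3000) = (17*(-1/4025))*(-1/3000) = -17/4025*(-1/3000) = 17/12075000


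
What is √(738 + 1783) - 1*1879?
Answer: -1879 + √2521 ≈ -1828.8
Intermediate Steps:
√(738 + 1783) - 1*1879 = √2521 - 1879 = -1879 + √2521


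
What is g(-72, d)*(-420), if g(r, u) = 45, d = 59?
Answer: -18900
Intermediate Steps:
g(-72, d)*(-420) = 45*(-420) = -18900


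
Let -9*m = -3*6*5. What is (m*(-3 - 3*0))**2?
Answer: 900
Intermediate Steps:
m = 10 (m = -(-3*6)*5/9 = -(-2)*5 = -1/9*(-90) = 10)
(m*(-3 - 3*0))**2 = (10*(-3 - 3*0))**2 = (10*(-3 + 0))**2 = (10*(-3))**2 = (-30)**2 = 900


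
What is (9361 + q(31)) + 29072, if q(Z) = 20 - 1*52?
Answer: 38401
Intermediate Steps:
q(Z) = -32 (q(Z) = 20 - 52 = -32)
(9361 + q(31)) + 29072 = (9361 - 32) + 29072 = 9329 + 29072 = 38401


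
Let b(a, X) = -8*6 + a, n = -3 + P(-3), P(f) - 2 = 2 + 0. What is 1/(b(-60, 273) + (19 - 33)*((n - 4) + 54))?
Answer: -1/822 ≈ -0.0012165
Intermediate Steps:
P(f) = 4 (P(f) = 2 + (2 + 0) = 2 + 2 = 4)
n = 1 (n = -3 + 4 = 1)
b(a, X) = -48 + a
1/(b(-60, 273) + (19 - 33)*((n - 4) + 54)) = 1/((-48 - 60) + (19 - 33)*((1 - 4) + 54)) = 1/(-108 - 14*(-3 + 54)) = 1/(-108 - 14*51) = 1/(-108 - 714) = 1/(-822) = -1/822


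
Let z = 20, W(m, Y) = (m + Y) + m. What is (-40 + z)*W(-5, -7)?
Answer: 340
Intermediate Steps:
W(m, Y) = Y + 2*m (W(m, Y) = (Y + m) + m = Y + 2*m)
(-40 + z)*W(-5, -7) = (-40 + 20)*(-7 + 2*(-5)) = -20*(-7 - 10) = -20*(-17) = 340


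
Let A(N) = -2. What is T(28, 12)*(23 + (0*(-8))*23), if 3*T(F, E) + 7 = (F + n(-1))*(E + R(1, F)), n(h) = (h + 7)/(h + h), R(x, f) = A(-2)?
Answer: 1863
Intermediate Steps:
R(x, f) = -2
n(h) = (7 + h)/(2*h) (n(h) = (7 + h)/((2*h)) = (7 + h)*(1/(2*h)) = (7 + h)/(2*h))
T(F, E) = -7/3 + (-3 + F)*(-2 + E)/3 (T(F, E) = -7/3 + ((F + (½)*(7 - 1)/(-1))*(E - 2))/3 = -7/3 + ((F + (½)*(-1)*6)*(-2 + E))/3 = -7/3 + ((F - 3)*(-2 + E))/3 = -7/3 + ((-3 + F)*(-2 + E))/3 = -7/3 + (-3 + F)*(-2 + E)/3)
T(28, 12)*(23 + (0*(-8))*23) = (-⅓ - 1*12 - ⅔*28 + (⅓)*12*28)*(23 + (0*(-8))*23) = (-⅓ - 12 - 56/3 + 112)*(23 + 0*23) = 81*(23 + 0) = 81*23 = 1863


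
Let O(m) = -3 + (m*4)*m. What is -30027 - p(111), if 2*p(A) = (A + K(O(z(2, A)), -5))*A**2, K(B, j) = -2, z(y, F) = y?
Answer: -1403043/2 ≈ -7.0152e+5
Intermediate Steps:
O(m) = -3 + 4*m**2 (O(m) = -3 + (4*m)*m = -3 + 4*m**2)
p(A) = A**2*(-2 + A)/2 (p(A) = ((A - 2)*A**2)/2 = ((-2 + A)*A**2)/2 = (A**2*(-2 + A))/2 = A**2*(-2 + A)/2)
-30027 - p(111) = -30027 - 111**2*(-2 + 111)/2 = -30027 - 12321*109/2 = -30027 - 1*1342989/2 = -30027 - 1342989/2 = -1403043/2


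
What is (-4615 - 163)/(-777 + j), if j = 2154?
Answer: -4778/1377 ≈ -3.4699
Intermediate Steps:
(-4615 - 163)/(-777 + j) = (-4615 - 163)/(-777 + 2154) = -4778/1377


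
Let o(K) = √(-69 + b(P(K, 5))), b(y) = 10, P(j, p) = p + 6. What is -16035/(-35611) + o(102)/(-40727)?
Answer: 16035/35611 - I*√59/40727 ≈ 0.45028 - 0.0001886*I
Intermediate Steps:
P(j, p) = 6 + p
o(K) = I*√59 (o(K) = √(-69 + 10) = √(-59) = I*√59)
-16035/(-35611) + o(102)/(-40727) = -16035/(-35611) + (I*√59)/(-40727) = -16035*(-1/35611) + (I*√59)*(-1/40727) = 16035/35611 - I*√59/40727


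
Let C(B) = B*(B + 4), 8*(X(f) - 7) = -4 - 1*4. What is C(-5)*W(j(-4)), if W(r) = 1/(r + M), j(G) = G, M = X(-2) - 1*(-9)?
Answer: 5/11 ≈ 0.45455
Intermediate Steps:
X(f) = 6 (X(f) = 7 + (-4 - 1*4)/8 = 7 + (-4 - 4)/8 = 7 + (⅛)*(-8) = 7 - 1 = 6)
C(B) = B*(4 + B)
M = 15 (M = 6 - 1*(-9) = 6 + 9 = 15)
W(r) = 1/(15 + r) (W(r) = 1/(r + 15) = 1/(15 + r))
C(-5)*W(j(-4)) = (-5*(4 - 5))/(15 - 4) = -5*(-1)/11 = 5*(1/11) = 5/11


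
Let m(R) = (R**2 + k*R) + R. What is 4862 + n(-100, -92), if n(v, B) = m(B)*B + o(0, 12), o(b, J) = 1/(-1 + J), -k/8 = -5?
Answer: -4694821/11 ≈ -4.2680e+5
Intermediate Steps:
k = 40 (k = -8*(-5) = 40)
m(R) = R**2 + 41*R (m(R) = (R**2 + 40*R) + R = R**2 + 41*R)
n(v, B) = 1/11 + B**2*(41 + B) (n(v, B) = (B*(41 + B))*B + 1/(-1 + 12) = B**2*(41 + B) + 1/11 = 1/11 + B**2*(41 + B))
4862 + n(-100, -92) = 4862 + (1/11 + (-92)**2*(41 - 92)) = 4862 + (1/11 + 8464*(-51)) = 4862 + (1/11 - 431664) = 4862 - 4748303/11 = -4694821/11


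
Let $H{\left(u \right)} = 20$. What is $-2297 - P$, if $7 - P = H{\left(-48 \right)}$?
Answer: $-2284$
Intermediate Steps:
$P = -13$ ($P = 7 - 20 = -13$)
$-2297 - P = -2297 - -13 = -2297 + 13 = -2284$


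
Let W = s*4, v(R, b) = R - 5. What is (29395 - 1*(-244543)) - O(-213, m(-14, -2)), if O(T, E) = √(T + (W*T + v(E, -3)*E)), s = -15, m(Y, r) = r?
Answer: 273938 - √12581 ≈ 2.7383e+5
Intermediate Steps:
v(R, b) = -5 + R
W = -60 (W = -15*4 = -60)
O(T, E) = √(-59*T + E*(-5 + E)) (O(T, E) = √(T + (-60*T + (-5 + E)*E)) = √(T + (-60*T + E*(-5 + E))) = √(-59*T + E*(-5 + E)))
(29395 - 1*(-244543)) - O(-213, m(-14, -2)) = (29395 - 1*(-244543)) - √(-59*(-213) - 2*(-5 - 2)) = (29395 + 244543) - √(12567 - 2*(-7)) = 273938 - √(12567 + 14) = 273938 - √12581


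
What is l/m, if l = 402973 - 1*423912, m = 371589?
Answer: -20939/371589 ≈ -0.056350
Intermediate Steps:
l = -20939 (l = 402973 - 423912 = -20939)
l/m = -20939/371589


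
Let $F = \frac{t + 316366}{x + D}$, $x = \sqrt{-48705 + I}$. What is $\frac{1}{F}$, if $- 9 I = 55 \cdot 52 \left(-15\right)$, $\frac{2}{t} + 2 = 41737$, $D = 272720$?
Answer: $\frac{2845492300}{3300883753} + \frac{41735 i \sqrt{395445}}{39610605036} \approx 0.86204 + 0.00066257 i$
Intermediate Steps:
$t = \frac{2}{41735}$ ($t = \frac{2}{-2 + 41737} = \frac{2}{41735} \approx 4.7921 \cdot 10^{-5}$)
$I = \frac{14300}{3}$ ($I = - \frac{55 \cdot 52 \left(-15\right)}{9} = - \frac{2860 \left(-15\right)}{9} = \left(- \frac{1}{9}\right) \left(-42900\right) = \frac{14300}{3} \approx 4766.7$)
$x = \frac{i \sqrt{395445}}{3}$ ($x = \sqrt{-48705 + \frac{14300}{3}} = \sqrt{- \frac{131815}{3}} = \frac{i \sqrt{395445}}{3} \approx 209.61 i$)
$F = \frac{13203535012}{41735 \left(272720 + \frac{i \sqrt{395445}}{3}\right)}$ ($F = \frac{\frac{2}{41735} + 316366}{\frac{i \sqrt{395445}}{3} + 272720} = \frac{13203535012}{41735 \left(272720 + \frac{i \sqrt{395445}}{3}\right)} \approx 1.16 - 0.00089161 i$)
$\frac{1}{F} = \frac{1}{\frac{2160520841083584}{1862455484394205} - \frac{13203535012 i \sqrt{395445}}{9312277421971025}}$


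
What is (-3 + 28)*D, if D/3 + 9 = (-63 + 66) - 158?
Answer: -12300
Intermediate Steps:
D = -492 (D = -27 + 3*((-63 + 66) - 158) = -27 + 3*(3 - 158) = -27 + 3*(-155) = -27 - 465 = -492)
(-3 + 28)*D = (-3 + 28)*(-492) = 25*(-492) = -12300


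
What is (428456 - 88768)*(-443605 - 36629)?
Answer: -163129726992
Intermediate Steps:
(428456 - 88768)*(-443605 - 36629) = 339688*(-480234) = -163129726992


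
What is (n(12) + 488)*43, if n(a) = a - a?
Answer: 20984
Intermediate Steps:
n(a) = 0
(n(12) + 488)*43 = (0 + 488)*43 = 488*43 = 20984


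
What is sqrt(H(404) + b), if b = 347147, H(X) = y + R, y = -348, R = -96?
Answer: sqrt(346703) ≈ 588.81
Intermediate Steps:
H(X) = -444 (H(X) = -348 - 96 = -444)
sqrt(H(404) + b) = sqrt(-444 + 347147) = sqrt(346703)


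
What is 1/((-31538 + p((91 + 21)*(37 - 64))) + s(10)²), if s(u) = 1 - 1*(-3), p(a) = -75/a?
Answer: -1008/31774151 ≈ -3.1724e-5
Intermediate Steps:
s(u) = 4 (s(u) = 1 + 3 = 4)
1/((-31538 + p((91 + 21)*(37 - 64))) + s(10)²) = 1/((-31538 - 75*1/((37 - 64)*(91 + 21))) + 4²) = 1/((-31538 - 75/(112*(-27))) + 16) = 1/((-31538 - 75/(-3024)) + 16) = 1/((-31538 - 75*(-1/3024)) + 16) = 1/((-31538 + 25/1008) + 16) = 1/(-31790279/1008 + 16) = 1/(-31774151/1008) = -1008/31774151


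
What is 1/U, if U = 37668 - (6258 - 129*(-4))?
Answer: 1/30894 ≈ 3.2369e-5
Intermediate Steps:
U = 30894 (U = 37668 - (6258 + 516) = 37668 - 1*6774 = 37668 - 6774 = 30894)
1/U = 1/30894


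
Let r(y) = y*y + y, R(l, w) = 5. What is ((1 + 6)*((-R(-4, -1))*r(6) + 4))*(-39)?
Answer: 56238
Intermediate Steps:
r(y) = y + y**2 (r(y) = y**2 + y = y + y**2)
((1 + 6)*((-R(-4, -1))*r(6) + 4))*(-39) = ((1 + 6)*((-1*5)*(6*(1 + 6)) + 4))*(-39) = (7*(-30*7 + 4))*(-39) = (7*(-5*42 + 4))*(-39) = (7*(-210 + 4))*(-39) = (7*(-206))*(-39) = -1442*(-39) = 56238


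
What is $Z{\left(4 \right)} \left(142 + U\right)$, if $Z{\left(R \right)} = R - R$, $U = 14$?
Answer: $0$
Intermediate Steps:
$Z{\left(R \right)} = 0$
$Z{\left(4 \right)} \left(142 + U\right) = 0 \left(142 + 14\right) = 0 \cdot 156 = 0$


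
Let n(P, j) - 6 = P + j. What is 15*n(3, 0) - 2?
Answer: 133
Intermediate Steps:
n(P, j) = 6 + P + j (n(P, j) = 6 + (P + j) = 6 + P + j)
15*n(3, 0) - 2 = 15*(6 + 3 + 0) - 2 = 15*9 - 2 = 135 - 2 = 133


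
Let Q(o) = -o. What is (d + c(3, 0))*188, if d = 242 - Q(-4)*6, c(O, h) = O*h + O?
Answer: 41548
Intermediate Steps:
c(O, h) = O + O*h
d = 218 (d = 242 - (-1)*(-4)*6 = 242 - 1*4*6 = 242 - 4*6 = 242 - 24 = 218)
(d + c(3, 0))*188 = (218 + 3*(1 + 0))*188 = (218 + 3*1)*188 = (218 + 3)*188 = 221*188 = 41548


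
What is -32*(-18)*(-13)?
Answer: -7488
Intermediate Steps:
-32*(-18)*(-13) = 576*(-13) = -7488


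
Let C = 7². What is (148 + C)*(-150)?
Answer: -29550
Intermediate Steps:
C = 49
(148 + C)*(-150) = (148 + 49)*(-150) = 197*(-150) = -29550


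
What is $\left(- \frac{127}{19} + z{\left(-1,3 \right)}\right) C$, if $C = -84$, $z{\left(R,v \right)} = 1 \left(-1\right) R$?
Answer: $\frac{9072}{19} \approx 477.47$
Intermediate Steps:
$z{\left(R,v \right)} = - R$
$\left(- \frac{127}{19} + z{\left(-1,3 \right)}\right) C = \left(- \frac{127}{19} - -1\right) \left(-84\right) = \left(\left(-127\right) \frac{1}{19} + 1\right) \left(-84\right) = \left(- \frac{127}{19} + 1\right) \left(-84\right) = \left(- \frac{108}{19}\right) \left(-84\right) = \frac{9072}{19}$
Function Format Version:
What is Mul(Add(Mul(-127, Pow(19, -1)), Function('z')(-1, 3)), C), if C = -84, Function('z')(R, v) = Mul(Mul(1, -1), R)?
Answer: Rational(9072, 19) ≈ 477.47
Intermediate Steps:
Function('z')(R, v) = Mul(-1, R)
Mul(Add(Mul(-127, Pow(19, -1)), Function('z')(-1, 3)), C) = Mul(Add(Mul(-127, Pow(19, -1)), Mul(-1, -1)), -84) = Mul(Add(Mul(-127, Rational(1, 19)), 1), -84) = Mul(Add(Rational(-127, 19), 1), -84) = Mul(Rational(-108, 19), -84) = Rational(9072, 19)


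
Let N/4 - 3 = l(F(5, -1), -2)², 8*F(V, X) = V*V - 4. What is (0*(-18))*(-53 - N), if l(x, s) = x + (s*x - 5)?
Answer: 0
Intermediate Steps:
F(V, X) = -½ + V²/8 (F(V, X) = (V*V - 4)/8 = (V² - 4)/8 = (-4 + V²)/8 = -½ + V²/8)
l(x, s) = -5 + x + s*x (l(x, s) = x + (-5 + s*x) = -5 + x + s*x)
N = 3913/16 (N = 12 + 4*(-5 + (-½ + (⅛)*5²) - 2*(-½ + (⅛)*5²))² = 12 + 4*(-5 + (-½ + (⅛)*25) - 2*(-½ + (⅛)*25))² = 12 + 4*(-5 + (-½ + 25/8) - 2*(-½ + 25/8))² = 12 + 4*(-5 + 21/8 - 2*21/8)² = 12 + 4*(-5 + 21/8 - 21/4)² = 12 + 4*(-61/8)² = 12 + 4*(3721/64) = 12 + 3721/16 = 3913/16 ≈ 244.56)
(0*(-18))*(-53 - N) = (0*(-18))*(-53 - 1*3913/16) = 0*(-53 - 3913/16) = 0*(-4761/16) = 0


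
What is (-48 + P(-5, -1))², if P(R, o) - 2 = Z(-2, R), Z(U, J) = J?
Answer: 2601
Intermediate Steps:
P(R, o) = 2 + R
(-48 + P(-5, -1))² = (-48 + (2 - 5))² = (-48 - 3)² = (-51)² = 2601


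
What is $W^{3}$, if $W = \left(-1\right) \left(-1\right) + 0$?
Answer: $1$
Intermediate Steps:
$W = 1$ ($W = 1 + 0 = 1$)
$W^{3} = 1^{3} = 1$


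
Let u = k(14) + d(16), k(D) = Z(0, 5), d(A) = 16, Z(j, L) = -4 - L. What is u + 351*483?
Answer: 169540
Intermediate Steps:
k(D) = -9 (k(D) = -4 - 1*5 = -4 - 5 = -9)
u = 7 (u = -9 + 16 = 7)
u + 351*483 = 7 + 351*483 = 7 + 169533 = 169540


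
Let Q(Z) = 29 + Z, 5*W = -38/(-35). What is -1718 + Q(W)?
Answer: -295537/175 ≈ -1688.8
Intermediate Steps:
W = 38/175 (W = (-38/(-35))/5 = (-38*(-1/35))/5 = (⅕)*(38/35) = 38/175 ≈ 0.21714)
-1718 + Q(W) = -1718 + (29 + 38/175) = -1718 + 5113/175 = -295537/175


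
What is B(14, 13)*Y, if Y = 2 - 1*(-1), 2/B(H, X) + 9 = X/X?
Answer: -3/4 ≈ -0.75000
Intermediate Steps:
B(H, X) = -1/4 (B(H, X) = 2/(-9 + X/X) = 2/(-9 + 1) = 2/(-8) = 2*(-1/8) = -1/4)
Y = 3 (Y = 2 + 1 = 3)
B(14, 13)*Y = -1/4*3 = -3/4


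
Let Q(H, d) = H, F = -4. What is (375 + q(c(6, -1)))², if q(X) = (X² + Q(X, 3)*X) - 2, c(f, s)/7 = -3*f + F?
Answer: 2285318025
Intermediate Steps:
c(f, s) = -28 - 21*f (c(f, s) = 7*(-3*f - 4) = 7*(-4 - 3*f) = -28 - 21*f)
q(X) = -2 + 2*X² (q(X) = (X² + X*X) - 2 = (X² + X²) - 2 = 2*X² - 2 = -2 + 2*X²)
(375 + q(c(6, -1)))² = (375 + (-2 + 2*(-28 - 21*6)²))² = (375 + (-2 + 2*(-28 - 126)²))² = (375 + (-2 + 2*(-154)²))² = (375 + (-2 + 2*23716))² = (375 + (-2 + 47432))² = (375 + 47430)² = 47805² = 2285318025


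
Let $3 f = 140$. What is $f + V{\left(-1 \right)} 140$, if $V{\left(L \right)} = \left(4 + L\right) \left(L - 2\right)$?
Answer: $- \frac{3640}{3} \approx -1213.3$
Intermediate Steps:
$f = \frac{140}{3}$ ($f = \frac{1}{3} \cdot 140 = \frac{140}{3} \approx 46.667$)
$V{\left(L \right)} = \left(-2 + L\right) \left(4 + L\right)$ ($V{\left(L \right)} = \left(4 + L\right) \left(-2 + L\right) = \left(-2 + L\right) \left(4 + L\right)$)
$f + V{\left(-1 \right)} 140 = \frac{140}{3} + \left(-8 + \left(-1\right)^{2} + 2 \left(-1\right)\right) 140 = \frac{140}{3} + \left(-8 + 1 - 2\right) 140 = \frac{140}{3} - 1260 = - \frac{3640}{3}$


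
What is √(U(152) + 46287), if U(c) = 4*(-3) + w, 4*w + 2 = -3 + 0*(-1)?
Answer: √185095/2 ≈ 215.11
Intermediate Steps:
w = -5/4 (w = -½ + (-3 + 0*(-1))/4 = -½ + (-3 + 0)/4 = -½ + (¼)*(-3) = -½ - ¾ = -5/4 ≈ -1.2500)
U(c) = -53/4 (U(c) = 4*(-3) - 5/4 = -12 - 5/4 = -53/4)
√(U(152) + 46287) = √(-53/4 + 46287) = √(185095/4) = √185095/2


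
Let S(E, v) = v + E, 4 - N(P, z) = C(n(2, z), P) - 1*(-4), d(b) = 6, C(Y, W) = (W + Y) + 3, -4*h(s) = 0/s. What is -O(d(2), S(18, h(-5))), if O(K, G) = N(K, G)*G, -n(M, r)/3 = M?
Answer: 54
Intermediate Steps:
n(M, r) = -3*M
h(s) = 0 (h(s) = -0/s = -1/4*0 = 0)
C(Y, W) = 3 + W + Y
N(P, z) = 3 - P (N(P, z) = 4 - ((3 + P - 3*2) - 1*(-4)) = 4 - ((3 + P - 6) + 4) = 4 - ((-3 + P) + 4) = 4 - (1 + P) = 4 + (-1 - P) = 3 - P)
S(E, v) = E + v
O(K, G) = G*(3 - K) (O(K, G) = (3 - K)*G = G*(3 - K))
-O(d(2), S(18, h(-5))) = -(18 + 0)*(3 - 1*6) = -18*(3 - 6) = -18*(-3) = -1*(-54) = 54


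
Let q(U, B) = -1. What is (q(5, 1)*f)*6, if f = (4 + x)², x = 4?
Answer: -384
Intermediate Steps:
f = 64 (f = (4 + 4)² = 8² = 64)
(q(5, 1)*f)*6 = -1*64*6 = -64*6 = -384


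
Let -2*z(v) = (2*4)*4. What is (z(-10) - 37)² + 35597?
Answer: 38406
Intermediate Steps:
z(v) = -16 (z(v) = -2*4*4/2 = -4*4 = -½*32 = -16)
(z(-10) - 37)² + 35597 = (-16 - 37)² + 35597 = (-53)² + 35597 = 2809 + 35597 = 38406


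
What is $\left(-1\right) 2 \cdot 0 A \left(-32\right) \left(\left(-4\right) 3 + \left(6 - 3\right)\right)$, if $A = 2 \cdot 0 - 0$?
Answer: $0$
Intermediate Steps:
$A = 0$ ($A = 0 + 0 = 0$)
$\left(-1\right) 2 \cdot 0 A \left(-32\right) \left(\left(-4\right) 3 + \left(6 - 3\right)\right) = \left(-1\right) 2 \cdot 0 \cdot 0 \left(-32\right) \left(\left(-4\right) 3 + \left(6 - 3\right)\right) = \left(-2\right) 0 \cdot 0 \left(-32\right) \left(-12 + 3\right) = 0 \cdot 0 \left(-32\right) \left(-9\right) = 0 \left(-32\right) \left(-9\right) = 0 \left(-9\right) = 0$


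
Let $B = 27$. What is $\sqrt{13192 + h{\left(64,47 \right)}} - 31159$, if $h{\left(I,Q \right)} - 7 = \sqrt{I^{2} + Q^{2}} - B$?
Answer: $-31159 + \sqrt{13172 + \sqrt{6305}} \approx -31044.0$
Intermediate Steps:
$h{\left(I,Q \right)} = -20 + \sqrt{I^{2} + Q^{2}}$ ($h{\left(I,Q \right)} = 7 + \left(\sqrt{I^{2} + Q^{2}} - 27\right) = 7 + \left(-27 + \sqrt{I^{2} + Q^{2}}\right) = -20 + \sqrt{I^{2} + Q^{2}}$)
$\sqrt{13192 + h{\left(64,47 \right)}} - 31159 = \sqrt{13192 - \left(20 - \sqrt{64^{2} + 47^{2}}\right)} - 31159 = \sqrt{13192 - \left(20 - \sqrt{4096 + 2209}\right)} - 31159 = \sqrt{13192 - \left(20 - \sqrt{6305}\right)} - 31159 = \sqrt{13172 + \sqrt{6305}} - 31159 = -31159 + \sqrt{13172 + \sqrt{6305}}$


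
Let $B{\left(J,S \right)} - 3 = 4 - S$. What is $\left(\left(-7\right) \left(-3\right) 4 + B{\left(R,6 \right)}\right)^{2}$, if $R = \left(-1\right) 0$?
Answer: $7225$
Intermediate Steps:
$R = 0$
$B{\left(J,S \right)} = 7 - S$ ($B{\left(J,S \right)} = 3 - \left(-4 + S\right) = 7 - S$)
$\left(\left(-7\right) \left(-3\right) 4 + B{\left(R,6 \right)}\right)^{2} = \left(\left(-7\right) \left(-3\right) 4 + \left(7 - 6\right)\right)^{2} = \left(21 \cdot 4 + \left(7 - 6\right)\right)^{2} = \left(84 + 1\right)^{2} = 85^{2} = 7225$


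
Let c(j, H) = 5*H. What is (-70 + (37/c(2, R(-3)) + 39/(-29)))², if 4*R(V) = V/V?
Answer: 36638809/21025 ≈ 1742.6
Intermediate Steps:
R(V) = ¼ (R(V) = (V/V)/4 = (¼)*1 = ¼)
(-70 + (37/c(2, R(-3)) + 39/(-29)))² = (-70 + (37/((5*(¼))) + 39/(-29)))² = (-70 + (37/(5/4) + 39*(-1/29)))² = (-70 + (37*(⅘) - 39/29))² = (-70 + (148/5 - 39/29))² = (-70 + 4097/145)² = (-6053/145)² = 36638809/21025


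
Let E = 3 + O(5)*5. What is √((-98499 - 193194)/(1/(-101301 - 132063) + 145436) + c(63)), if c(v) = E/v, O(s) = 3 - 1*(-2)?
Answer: 2*I*√4046250862172911819142/101818580109 ≈ 1.2495*I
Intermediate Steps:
O(s) = 5 (O(s) = 3 + 2 = 5)
E = 28 (E = 3 + 5*5 = 3 + 25 = 28)
c(v) = 28/v
√((-98499 - 193194)/(1/(-101301 - 132063) + 145436) + c(63)) = √((-98499 - 193194)/(1/(-101301 - 132063) + 145436) + 28/63) = √(-291693/(1/(-233364) + 145436) + 28*(1/63)) = √(-291693/(-1/233364 + 145436) + 4/9) = √(-291693/33939526703/233364 + 4/9) = √(-291693*233364/33939526703 + 4/9) = √(-68070645252/33939526703 + 4/9) = √(-476877700456/305455740327) = 2*I*√4046250862172911819142/101818580109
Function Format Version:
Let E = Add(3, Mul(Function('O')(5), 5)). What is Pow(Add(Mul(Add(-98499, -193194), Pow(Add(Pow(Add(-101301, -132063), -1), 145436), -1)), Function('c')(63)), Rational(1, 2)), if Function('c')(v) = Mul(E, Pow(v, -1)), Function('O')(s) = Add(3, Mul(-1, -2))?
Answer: Mul(Rational(2, 101818580109), I, Pow(4046250862172911819142, Rational(1, 2))) ≈ Mul(1.2495, I)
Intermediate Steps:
Function('O')(s) = 5 (Function('O')(s) = Add(3, 2) = 5)
E = 28 (E = Add(3, Mul(5, 5)) = Add(3, 25) = 28)
Function('c')(v) = Mul(28, Pow(v, -1))
Pow(Add(Mul(Add(-98499, -193194), Pow(Add(Pow(Add(-101301, -132063), -1), 145436), -1)), Function('c')(63)), Rational(1, 2)) = Pow(Add(Mul(Add(-98499, -193194), Pow(Add(Pow(Add(-101301, -132063), -1), 145436), -1)), Mul(28, Pow(63, -1))), Rational(1, 2)) = Pow(Add(Mul(-291693, Pow(Add(Pow(-233364, -1), 145436), -1)), Mul(28, Rational(1, 63))), Rational(1, 2)) = Pow(Add(Mul(-291693, Pow(Add(Rational(-1, 233364), 145436), -1)), Rational(4, 9)), Rational(1, 2)) = Pow(Add(Mul(-291693, Pow(Rational(33939526703, 233364), -1)), Rational(4, 9)), Rational(1, 2)) = Pow(Add(Mul(-291693, Rational(233364, 33939526703)), Rational(4, 9)), Rational(1, 2)) = Pow(Add(Rational(-68070645252, 33939526703), Rational(4, 9)), Rational(1, 2)) = Pow(Rational(-476877700456, 305455740327), Rational(1, 2)) = Mul(Rational(2, 101818580109), I, Pow(4046250862172911819142, Rational(1, 2)))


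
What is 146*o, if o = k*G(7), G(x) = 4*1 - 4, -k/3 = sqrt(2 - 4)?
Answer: 0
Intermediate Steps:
k = -3*I*sqrt(2) (k = -3*sqrt(2 - 4) = -3*I*sqrt(2) ≈ -4.2426*I)
G(x) = 0 (G(x) = 4 - 4 = 0)
o = 0 (o = -3*I*sqrt(2)*0 = 0)
146*o = 146*0 = 0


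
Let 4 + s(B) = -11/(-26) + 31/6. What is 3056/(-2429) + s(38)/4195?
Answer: -499826282/397396545 ≈ -1.2578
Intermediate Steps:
s(B) = 62/39 (s(B) = -4 + (-11/(-26) + 31/6) = -4 + (-11*(-1/26) + 31*(1/6)) = -4 + (11/26 + 31/6) = -4 + 218/39 = 62/39)
3056/(-2429) + s(38)/4195 = 3056/(-2429) + (62/39)/4195 = 3056*(-1/2429) + (62/39)*(1/4195) = -3056/2429 + 62/163605 = -499826282/397396545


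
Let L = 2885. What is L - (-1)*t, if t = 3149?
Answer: 6034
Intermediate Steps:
L - (-1)*t = 2885 - (-1)*3149 = 2885 - 1*(-3149) = 2885 + 3149 = 6034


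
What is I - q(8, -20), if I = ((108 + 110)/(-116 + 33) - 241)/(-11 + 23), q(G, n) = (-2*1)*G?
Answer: -4285/996 ≈ -4.3022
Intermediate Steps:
q(G, n) = -2*G
I = -20221/996 (I = (218/(-83) - 241)/12 = (218*(-1/83) - 241)*(1/12) = (-218/83 - 241)*(1/12) = -20221/83*1/12 = -20221/996 ≈ -20.302)
I - q(8, -20) = -20221/996 - (-2)*8 = -20221/996 - 1*(-16) = -20221/996 + 16 = -4285/996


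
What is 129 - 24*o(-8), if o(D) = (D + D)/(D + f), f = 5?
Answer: 1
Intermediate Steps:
o(D) = 2*D/(5 + D) (o(D) = (D + D)/(D + 5) = (2*D)/(5 + D) = 2*D/(5 + D))
129 - 24*o(-8) = 129 - 48*(-8)/(5 - 8) = 129 - 48*(-8)/(-3) = 129 - 48*(-8)*(-1)/3 = 129 - 24*16/3 = 129 - 128 = 1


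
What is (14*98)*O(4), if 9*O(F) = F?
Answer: 5488/9 ≈ 609.78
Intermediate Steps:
O(F) = F/9
(14*98)*O(4) = (14*98)*((1/9)*4) = 1372*(4/9) = 5488/9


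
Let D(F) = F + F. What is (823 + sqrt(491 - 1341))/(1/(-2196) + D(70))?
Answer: 1807308/307439 + 10980*I*sqrt(34)/307439 ≈ 5.8786 + 0.20825*I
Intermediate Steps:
D(F) = 2*F
(823 + sqrt(491 - 1341))/(1/(-2196) + D(70)) = (823 + sqrt(491 - 1341))/(1/(-2196) + 2*70) = (823 + sqrt(-850))/(-1/2196 + 140) = (823 + 5*I*sqrt(34))/(307439/2196) = (823 + 5*I*sqrt(34))*(2196/307439) = 1807308/307439 + 10980*I*sqrt(34)/307439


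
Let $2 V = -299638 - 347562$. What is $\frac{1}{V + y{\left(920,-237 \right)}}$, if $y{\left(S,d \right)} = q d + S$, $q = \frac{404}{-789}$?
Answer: $- \frac{263}{84832924} \approx -3.1002 \cdot 10^{-6}$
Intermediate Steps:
$q = - \frac{404}{789}$ ($q = 404 \left(- \frac{1}{789}\right) = - \frac{404}{789} \approx -0.51204$)
$y{\left(S,d \right)} = S - \frac{404 d}{789}$ ($y{\left(S,d \right)} = - \frac{404 d}{789} + S = S - \frac{404 d}{789}$)
$V = -323600$ ($V = \frac{-299638 - 347562}{2} = \frac{1}{2} \left(-647200\right) = -323600$)
$\frac{1}{V + y{\left(920,-237 \right)}} = \frac{1}{-323600 + \left(920 - - \frac{31916}{263}\right)} = \frac{1}{-323600 + \left(920 + \frac{31916}{263}\right)} = \frac{1}{-323600 + \frac{273876}{263}} = \frac{1}{- \frac{84832924}{263}} = - \frac{263}{84832924}$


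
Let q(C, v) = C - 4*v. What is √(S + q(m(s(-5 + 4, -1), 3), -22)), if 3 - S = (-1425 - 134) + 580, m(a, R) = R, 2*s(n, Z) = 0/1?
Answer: √1073 ≈ 32.757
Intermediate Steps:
s(n, Z) = 0 (s(n, Z) = (0/1)/2 = (0*1)/2 = (½)*0 = 0)
S = 982 (S = 3 - ((-1425 - 134) + 580) = 3 - (-1559 + 580) = 3 - 1*(-979) = 3 + 979 = 982)
√(S + q(m(s(-5 + 4, -1), 3), -22)) = √(982 + (3 - 4*(-22))) = √(982 + (3 + 88)) = √(982 + 91) = √1073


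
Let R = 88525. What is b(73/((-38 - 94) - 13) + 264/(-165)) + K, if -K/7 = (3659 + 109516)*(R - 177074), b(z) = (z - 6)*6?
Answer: 2034371212815/29 ≈ 7.0151e+10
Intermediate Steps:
b(z) = -36 + 6*z (b(z) = (-6 + z)*6 = -36 + 6*z)
K = 70150731525 (K = -7*(3659 + 109516)*(88525 - 177074) = -792225*(-88549) = -7*(-10021533075) = 70150731525)
b(73/((-38 - 94) - 13) + 264/(-165)) + K = (-36 + 6*(73/((-38 - 94) - 13) + 264/(-165))) + 70150731525 = (-36 + 6*(73/(-132 - 13) + 264*(-1/165))) + 70150731525 = (-36 + 6*(73/(-145) - 8/5)) + 70150731525 = (-36 + 6*(73*(-1/145) - 8/5)) + 70150731525 = (-36 + 6*(-73/145 - 8/5)) + 70150731525 = (-36 + 6*(-61/29)) + 70150731525 = (-36 - 366/29) + 70150731525 = -1410/29 + 70150731525 = 2034371212815/29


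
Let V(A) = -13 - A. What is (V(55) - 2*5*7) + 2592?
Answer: 2454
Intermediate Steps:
(V(55) - 2*5*7) + 2592 = ((-13 - 1*55) - 2*5*7) + 2592 = ((-13 - 55) - 10*7) + 2592 = (-68 - 70) + 2592 = -138 + 2592 = 2454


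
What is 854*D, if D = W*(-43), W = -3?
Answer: 110166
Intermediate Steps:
D = 129 (D = -3*(-43) = 129)
854*D = 854*129 = 110166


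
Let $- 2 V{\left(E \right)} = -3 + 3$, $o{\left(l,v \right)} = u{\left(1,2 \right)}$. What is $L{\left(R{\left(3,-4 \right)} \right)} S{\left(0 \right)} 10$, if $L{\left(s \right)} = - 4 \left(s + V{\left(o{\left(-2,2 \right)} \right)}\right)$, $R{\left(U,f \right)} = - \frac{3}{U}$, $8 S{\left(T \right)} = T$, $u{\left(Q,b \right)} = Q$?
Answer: $0$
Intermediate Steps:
$S{\left(T \right)} = \frac{T}{8}$
$o{\left(l,v \right)} = 1$
$V{\left(E \right)} = 0$ ($V{\left(E \right)} = - \frac{-3 + 3}{2} = \left(- \frac{1}{2}\right) 0 = 0$)
$L{\left(s \right)} = - 4 s$ ($L{\left(s \right)} = - 4 \left(s + 0\right) = - 4 s$)
$L{\left(R{\left(3,-4 \right)} \right)} S{\left(0 \right)} 10 = - 4 \left(- \frac{3}{3}\right) \frac{1}{8} \cdot 0 \cdot 10 = - 4 \left(\left(-3\right) \frac{1}{3}\right) 0 \cdot 10 = \left(-4\right) \left(-1\right) 0 \cdot 10 = 4 \cdot 0 \cdot 10 = 0 \cdot 10 = 0$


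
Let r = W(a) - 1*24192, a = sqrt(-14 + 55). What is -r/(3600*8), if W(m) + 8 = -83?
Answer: 24283/28800 ≈ 0.84316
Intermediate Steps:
a = sqrt(41) ≈ 6.4031
W(m) = -91 (W(m) = -8 - 83 = -91)
r = -24283 (r = -91 - 1*24192 = -91 - 24192 = -24283)
-r/(3600*8) = -(-24283)/(3600*8) = -(-24283)/28800 = -1*(-24283/28800) = 24283/28800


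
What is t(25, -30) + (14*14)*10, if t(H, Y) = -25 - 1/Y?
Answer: 58051/30 ≈ 1935.0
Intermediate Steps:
t(25, -30) + (14*14)*10 = (-25 - 1/(-30)) + (14*14)*10 = (-25 - 1*(-1/30)) + 196*10 = (-25 + 1/30) + 1960 = -749/30 + 1960 = 58051/30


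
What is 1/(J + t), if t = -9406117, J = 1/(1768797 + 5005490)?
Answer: -6774287/63719736113578 ≈ -1.0631e-7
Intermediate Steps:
J = 1/6774287 ≈ 1.4762e-7
1/(J + t) = 1/(1/6774287 - 9406117) = 1/(-63719736113578/6774287) = -6774287/63719736113578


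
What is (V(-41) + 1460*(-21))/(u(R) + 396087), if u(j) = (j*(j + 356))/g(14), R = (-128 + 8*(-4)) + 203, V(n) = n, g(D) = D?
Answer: -61402/794625 ≈ -0.077272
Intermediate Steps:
R = 43 (R = (-128 - 32) + 203 = -160 + 203 = 43)
u(j) = j*(356 + j)/14 (u(j) = (j*(j + 356))/14 = (j*(356 + j))*(1/14) = j*(356 + j)/14)
(V(-41) + 1460*(-21))/(u(R) + 396087) = (-41 + 1460*(-21))/((1/14)*43*(356 + 43) + 396087) = (-41 - 30660)/((1/14)*43*399 + 396087) = -30701/(2451/2 + 396087) = -30701/794625/2 = -30701*2/794625 = -61402/794625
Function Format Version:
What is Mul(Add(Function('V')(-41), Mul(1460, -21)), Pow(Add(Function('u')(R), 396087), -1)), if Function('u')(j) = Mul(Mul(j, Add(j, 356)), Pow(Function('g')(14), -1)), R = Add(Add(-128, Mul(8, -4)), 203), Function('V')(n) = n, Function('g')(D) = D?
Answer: Rational(-61402, 794625) ≈ -0.077272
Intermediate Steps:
R = 43 (R = Add(Add(-128, -32), 203) = Add(-160, 203) = 43)
Function('u')(j) = Mul(Rational(1, 14), j, Add(356, j)) (Function('u')(j) = Mul(Mul(j, Add(j, 356)), Pow(14, -1)) = Mul(Mul(j, Add(356, j)), Rational(1, 14)) = Mul(Rational(1, 14), j, Add(356, j)))
Mul(Add(Function('V')(-41), Mul(1460, -21)), Pow(Add(Function('u')(R), 396087), -1)) = Mul(Add(-41, Mul(1460, -21)), Pow(Add(Mul(Rational(1, 14), 43, Add(356, 43)), 396087), -1)) = Mul(Add(-41, -30660), Pow(Add(Mul(Rational(1, 14), 43, 399), 396087), -1)) = Mul(-30701, Pow(Add(Rational(2451, 2), 396087), -1)) = Mul(-30701, Pow(Rational(794625, 2), -1)) = Mul(-30701, Rational(2, 794625)) = Rational(-61402, 794625)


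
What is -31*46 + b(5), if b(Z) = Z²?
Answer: -1401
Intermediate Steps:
-31*46 + b(5) = -31*46 + 5² = -1426 + 25 = -1401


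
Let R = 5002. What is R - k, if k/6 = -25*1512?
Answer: 231802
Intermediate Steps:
k = -226800 (k = 6*(-25*1512) = 6*(-37800) = -226800)
R - k = 5002 - 1*(-226800) = 5002 + 226800 = 231802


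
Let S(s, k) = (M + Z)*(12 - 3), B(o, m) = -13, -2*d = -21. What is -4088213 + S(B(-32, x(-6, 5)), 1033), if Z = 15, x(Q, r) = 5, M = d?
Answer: -8175967/2 ≈ -4.0880e+6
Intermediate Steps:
d = 21/2 (d = -½*(-21) = 21/2 ≈ 10.500)
M = 21/2 ≈ 10.500
S(s, k) = 459/2 (S(s, k) = (21/2 + 15)*(12 - 3) = (51/2)*9 = 459/2)
-4088213 + S(B(-32, x(-6, 5)), 1033) = -4088213 + 459/2 = -8175967/2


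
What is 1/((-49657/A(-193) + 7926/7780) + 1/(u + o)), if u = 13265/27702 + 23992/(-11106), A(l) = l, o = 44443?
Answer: 570282618802827830/147309101049551526611 ≈ 0.0038713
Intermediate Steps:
u = -28739183/17092134 (u = 13265*(1/27702) + 23992*(-1/11106) = 13265/27702 - 11996/5553 = -28739183/17092134 ≈ -1.6814)
1/((-49657/A(-193) + 7926/7780) + 1/(u + o)) = 1/((-49657/(-193) + 7926/7780) + 1/(-28739183/17092134 + 44443)) = 1/((-49657*(-1/193) + 7926*(1/7780)) + 1/(759596972179/17092134)) = 1/((49657/193 + 3963/3890) + 17092134/759596972179) = 1/(193930589/750770 + 17092134/759596972179) = 1/(147309101049551526611/570282618802827830) = 570282618802827830/147309101049551526611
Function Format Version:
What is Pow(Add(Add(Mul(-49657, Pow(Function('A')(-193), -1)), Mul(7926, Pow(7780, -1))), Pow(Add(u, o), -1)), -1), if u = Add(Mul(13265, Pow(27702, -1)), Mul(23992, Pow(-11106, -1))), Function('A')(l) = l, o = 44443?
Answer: Rational(570282618802827830, 147309101049551526611) ≈ 0.0038713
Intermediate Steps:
u = Rational(-28739183, 17092134) (u = Add(Mul(13265, Rational(1, 27702)), Mul(23992, Rational(-1, 11106))) = Add(Rational(13265, 27702), Rational(-11996, 5553)) = Rational(-28739183, 17092134) ≈ -1.6814)
Pow(Add(Add(Mul(-49657, Pow(Function('A')(-193), -1)), Mul(7926, Pow(7780, -1))), Pow(Add(u, o), -1)), -1) = Pow(Add(Add(Mul(-49657, Pow(-193, -1)), Mul(7926, Pow(7780, -1))), Pow(Add(Rational(-28739183, 17092134), 44443), -1)), -1) = Pow(Add(Add(Mul(-49657, Rational(-1, 193)), Mul(7926, Rational(1, 7780))), Pow(Rational(759596972179, 17092134), -1)), -1) = Pow(Add(Add(Rational(49657, 193), Rational(3963, 3890)), Rational(17092134, 759596972179)), -1) = Pow(Add(Rational(193930589, 750770), Rational(17092134, 759596972179)), -1) = Pow(Rational(147309101049551526611, 570282618802827830), -1) = Rational(570282618802827830, 147309101049551526611)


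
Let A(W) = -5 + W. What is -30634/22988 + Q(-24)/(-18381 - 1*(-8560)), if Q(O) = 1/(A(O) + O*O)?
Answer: -1679270777/1260138122 ≈ -1.3326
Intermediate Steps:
Q(O) = 1/(-5 + O + O²) (Q(O) = 1/((-5 + O) + O*O) = 1/((-5 + O) + O²) = 1/(-5 + O + O²))
-30634/22988 + Q(-24)/(-18381 - 1*(-8560)) = -30634/22988 + 1/((-5 - 24 + (-24)²)*(-18381 - 1*(-8560))) = -30634*1/22988 + 1/((-5 - 24 + 576)*(-18381 + 8560)) = -15317/11494 + 1/(547*(-9821)) = -15317/11494 + (1/547)*(-1/9821) = -15317/11494 - 1/5372087 = -1679270777/1260138122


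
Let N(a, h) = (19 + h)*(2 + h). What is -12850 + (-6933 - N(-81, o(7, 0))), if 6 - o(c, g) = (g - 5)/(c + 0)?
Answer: -980347/49 ≈ -20007.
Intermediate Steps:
o(c, g) = 6 - (-5 + g)/c (o(c, g) = 6 - (g - 5)/(c + 0) = 6 - (-5 + g)/c)
N(a, h) = (2 + h)*(19 + h)
-12850 + (-6933 - N(-81, o(7, 0))) = -12850 + (-6933 - (38 + ((5 - 1*0 + 6*7)/7)² + 21*((5 - 1*0 + 6*7)/7))) = -12850 + (-6933 - (38 + ((5 + 0 + 42)/7)² + 21*((5 + 0 + 42)/7))) = -12850 + (-6933 - (38 + ((⅐)*47)² + 21*((⅐)*47))) = -12850 + (-6933 - (38 + (47/7)² + 21*(47/7))) = -12850 + (-6933 - (38 + 2209/49 + 141)) = -12850 + (-6933 - 1*10980/49) = -12850 + (-6933 - 10980/49) = -12850 - 350697/49 = -980347/49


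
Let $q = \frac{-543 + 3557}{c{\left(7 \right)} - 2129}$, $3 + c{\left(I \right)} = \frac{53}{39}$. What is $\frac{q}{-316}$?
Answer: $\frac{58773}{13129010} \approx 0.0044766$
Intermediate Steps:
$c{\left(I \right)} = - \frac{64}{39}$ ($c{\left(I \right)} = -3 + \frac{53}{39} = - \frac{64}{39}$)
$q = - \frac{117546}{83095}$ ($q = \frac{-543 + 3557}{- \frac{64}{39} - 2129} = \frac{3014}{- \frac{83095}{39}} = 3014 \left(- \frac{39}{83095}\right) = - \frac{117546}{83095} \approx -1.4146$)
$\frac{q}{-316} = - \frac{117546}{83095 \left(-316\right)} = \left(- \frac{117546}{83095}\right) \left(- \frac{1}{316}\right) = \frac{58773}{13129010}$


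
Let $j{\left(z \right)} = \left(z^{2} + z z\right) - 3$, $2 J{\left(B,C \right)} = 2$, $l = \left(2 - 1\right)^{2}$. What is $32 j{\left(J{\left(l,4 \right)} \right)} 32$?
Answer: $-1024$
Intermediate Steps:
$l = 1$ ($l = 1^{2} = 1$)
$J{\left(B,C \right)} = 1$ ($J{\left(B,C \right)} = \frac{1}{2} \cdot 2 = 1$)
$j{\left(z \right)} = -3 + 2 z^{2}$ ($j{\left(z \right)} = \left(z^{2} + z^{2}\right) - 3 = 2 z^{2} - 3 = -3 + 2 z^{2}$)
$32 j{\left(J{\left(l,4 \right)} \right)} 32 = 32 \left(-3 + 2 \cdot 1^{2}\right) 32 = 32 \left(-3 + 2 \cdot 1\right) 32 = 32 \left(-3 + 2\right) 32 = 32 \left(-1\right) 32 = \left(-32\right) 32 = -1024$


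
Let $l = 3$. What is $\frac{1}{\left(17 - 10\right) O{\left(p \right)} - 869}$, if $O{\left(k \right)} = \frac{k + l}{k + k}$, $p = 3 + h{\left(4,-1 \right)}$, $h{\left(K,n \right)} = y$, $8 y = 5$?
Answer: $- \frac{58}{50031} \approx -0.0011593$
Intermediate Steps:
$y = \frac{5}{8}$ ($y = \frac{1}{8} \cdot 5 = \frac{5}{8} \approx 0.625$)
$h{\left(K,n \right)} = \frac{5}{8}$
$p = \frac{29}{8}$ ($p = 3 + \frac{5}{8} = \frac{29}{8} \approx 3.625$)
$O{\left(k \right)} = \frac{3 + k}{2 k}$ ($O{\left(k \right)} = \frac{k + 3}{k + k} = \frac{3 + k}{2 k}$)
$\frac{1}{\left(17 - 10\right) O{\left(p \right)} - 869} = \frac{1}{\left(17 - 10\right) \frac{3 + \frac{29}{8}}{2 \cdot \frac{29}{8}} - 869} = \frac{1}{\left(17 - 10\right) \frac{1}{2} \cdot \frac{8}{29} \cdot \frac{53}{8} - 869} = \frac{1}{7 \cdot \frac{53}{58} - 869} = \frac{1}{\frac{371}{58} - 869} = \frac{1}{- \frac{50031}{58}} = - \frac{58}{50031}$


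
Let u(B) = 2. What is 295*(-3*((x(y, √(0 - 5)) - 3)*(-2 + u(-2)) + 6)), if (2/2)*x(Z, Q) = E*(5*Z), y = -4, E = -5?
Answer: -5310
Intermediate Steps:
x(Z, Q) = -25*Z
295*(-3*((x(y, √(0 - 5)) - 3)*(-2 + u(-2)) + 6)) = 295*(-3*((-25*(-4) - 3)*(-2 + 2) + 6)) = 295*(-3*((100 - 3)*0 + 6)) = 295*(-3*(97*0 + 6)) = 295*(-3*(0 + 6)) = 295*(-3*6) = 295*(-18) = -5310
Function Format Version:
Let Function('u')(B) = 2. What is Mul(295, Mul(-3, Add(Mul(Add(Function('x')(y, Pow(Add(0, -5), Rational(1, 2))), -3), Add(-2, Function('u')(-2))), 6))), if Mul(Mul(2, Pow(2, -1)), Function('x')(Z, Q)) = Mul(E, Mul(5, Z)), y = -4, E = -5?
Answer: -5310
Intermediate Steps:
Function('x')(Z, Q) = Mul(-25, Z) (Function('x')(Z, Q) = Mul(-5, Mul(5, Z)) = Mul(-25, Z))
Mul(295, Mul(-3, Add(Mul(Add(Function('x')(y, Pow(Add(0, -5), Rational(1, 2))), -3), Add(-2, Function('u')(-2))), 6))) = Mul(295, Mul(-3, Add(Mul(Add(Mul(-25, -4), -3), Add(-2, 2)), 6))) = Mul(295, Mul(-3, Add(Mul(Add(100, -3), 0), 6))) = Mul(295, Mul(-3, Add(Mul(97, 0), 6))) = Mul(295, Mul(-3, Add(0, 6))) = Mul(295, Mul(-3, 6)) = Mul(295, -18) = -5310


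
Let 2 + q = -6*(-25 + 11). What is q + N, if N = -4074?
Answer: -3992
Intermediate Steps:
q = 82 (q = -2 - 6*(-25 + 11) = -2 - 6*(-14) = -2 + 84 = 82)
q + N = 82 - 4074 = -3992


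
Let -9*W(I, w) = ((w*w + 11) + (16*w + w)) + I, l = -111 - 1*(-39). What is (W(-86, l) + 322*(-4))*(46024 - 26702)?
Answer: -99682198/3 ≈ -3.3227e+7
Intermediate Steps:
l = -72 (l = -111 + 39 = -72)
W(I, w) = -11/9 - 17*w/9 - I/9 - w**2/9 (W(I, w) = -(((w*w + 11) + (16*w + w)) + I)/9 = -(((w**2 + 11) + 17*w) + I)/9 = -(((11 + w**2) + 17*w) + I)/9 = -((11 + w**2 + 17*w) + I)/9 = -(11 + I + w**2 + 17*w)/9 = -11/9 - 17*w/9 - I/9 - w**2/9)
(W(-86, l) + 322*(-4))*(46024 - 26702) = ((-11/9 - 17/9*(-72) - 1/9*(-86) - 1/9*(-72)**2) + 322*(-4))*(46024 - 26702) = ((-11/9 + 136 + 86/9 - 1/9*5184) - 1288)*19322 = ((-11/9 + 136 + 86/9 - 576) - 1288)*19322 = (-1295/3 - 1288)*19322 = -5159/3*19322 = -99682198/3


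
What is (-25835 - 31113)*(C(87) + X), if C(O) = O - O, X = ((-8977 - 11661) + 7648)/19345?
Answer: 147950904/3869 ≈ 38240.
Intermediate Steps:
X = -2598/3869 (X = (-20638 + 7648)*(1/19345) = -12990*1/19345 = -2598/3869 ≈ -0.67149)
C(O) = 0
(-25835 - 31113)*(C(87) + X) = (-25835 - 31113)*(0 - 2598/3869) = -56948*(-2598/3869) = 147950904/3869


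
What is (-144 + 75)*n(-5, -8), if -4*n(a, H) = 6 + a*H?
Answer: 1587/2 ≈ 793.50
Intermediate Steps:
n(a, H) = -3/2 - H*a/4 (n(a, H) = -(6 + a*H)/4 = -(6 + H*a)/4 = -3/2 - H*a/4)
(-144 + 75)*n(-5, -8) = (-144 + 75)*(-3/2 - ¼*(-8)*(-5)) = -69*(-3/2 - 10) = -69*(-23/2) = 1587/2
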